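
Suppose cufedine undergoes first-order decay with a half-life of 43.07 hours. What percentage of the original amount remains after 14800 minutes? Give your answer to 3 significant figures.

14800 minutes = 246.667 hours.
n = 246.667/43.07 ≈ 5.7271 half-lives.
Fraction remaining = (1/2)^5.7271 ≈ 0.018879, i.e. 1.8879%.

1.89%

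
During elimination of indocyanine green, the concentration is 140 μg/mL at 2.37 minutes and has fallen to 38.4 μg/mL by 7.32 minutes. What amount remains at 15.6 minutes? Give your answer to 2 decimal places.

Over Δt = 7.32 − 2.37 = 4.95 minutes, the level fell by a factor of 140/38.4 ≈ 3.6458.
n = log₂(3.6458) ≈ 1.8662 half-lives, so t½ = 4.95/1.8662 ≈ 2.6524 minutes.
From t = 7.32 to t = 15.6: 38.4 × (1/2)^((15.6−7.32)/2.6524) ≈ 4.4116 μg/mL.

4.41 μg/mL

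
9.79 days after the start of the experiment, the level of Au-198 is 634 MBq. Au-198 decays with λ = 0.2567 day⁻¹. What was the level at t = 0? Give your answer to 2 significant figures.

t½ = ln 2 / λ = 0.69315 / 0.2567 ≈ 2.7002 days.
Number of half-lives elapsed: n = 9.79/2.7002 ≈ 3.6256.
A₀ = A × 2^n = 634 × 2^3.6256 = 634 × 12.343 ≈ 7825.5 MBq.

7800 MBq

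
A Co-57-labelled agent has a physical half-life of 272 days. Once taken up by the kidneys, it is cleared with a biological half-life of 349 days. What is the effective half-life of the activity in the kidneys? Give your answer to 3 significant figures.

153 days

1/t_eff = 1/t_phys + 1/t_biol = 1/272 + 1/349 = 0.0065418 per day.
t_eff = 272 × 349 / (272 + 349) ≈ 152.86 days.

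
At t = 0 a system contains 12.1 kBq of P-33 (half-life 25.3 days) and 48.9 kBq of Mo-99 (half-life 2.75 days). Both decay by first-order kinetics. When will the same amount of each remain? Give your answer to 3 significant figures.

Set 12.1·(1/2)^(t/25.3) = 48.9·(1/2)^(t/2.75).
Taking log₂: log₂(12.1/48.9) = t·(1/25.3 − 1/2.75).
log₂(0.24744) = -2.0148; 1/25.3 − 1/2.75 = -0.32411.
t = -2.0148 / -0.32411 ≈ 6.2165 days.

6.22 days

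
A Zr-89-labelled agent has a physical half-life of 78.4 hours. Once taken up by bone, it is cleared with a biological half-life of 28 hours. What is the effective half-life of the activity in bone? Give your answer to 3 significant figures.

1/t_eff = 1/t_phys + 1/t_biol = 1/78.4 + 1/28 = 0.048469 per hour.
t_eff = 78.4 × 28 / (78.4 + 28) ≈ 20.632 hours.

20.6 hours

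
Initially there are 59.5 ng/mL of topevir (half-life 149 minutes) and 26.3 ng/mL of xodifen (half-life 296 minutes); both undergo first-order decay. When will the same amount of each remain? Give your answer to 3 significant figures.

Set 59.5·(1/2)^(t/149) = 26.3·(1/2)^(t/296).
Taking log₂: log₂(59.5/26.3) = t·(1/149 − 1/296).
log₂(2.2624) = 1.1778; 1/149 − 1/296 = 0.003333.
t = 1.1778 / 0.003333 ≈ 353.38 minutes.

353 minutes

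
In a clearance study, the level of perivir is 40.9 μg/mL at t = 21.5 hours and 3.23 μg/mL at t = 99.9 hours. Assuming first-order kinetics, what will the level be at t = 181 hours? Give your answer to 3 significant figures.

0.234 μg/mL

Over Δt = 99.9 − 21.5 = 78.4 hours, the level fell by a factor of 40.9/3.23 ≈ 12.663.
n = log₂(12.663) ≈ 3.6625 half-lives, so t½ = 78.4/3.6625 ≈ 21.406 hours.
From t = 99.9 to t = 181: 3.23 × (1/2)^((181−99.9)/21.406) ≈ 0.23373 μg/mL.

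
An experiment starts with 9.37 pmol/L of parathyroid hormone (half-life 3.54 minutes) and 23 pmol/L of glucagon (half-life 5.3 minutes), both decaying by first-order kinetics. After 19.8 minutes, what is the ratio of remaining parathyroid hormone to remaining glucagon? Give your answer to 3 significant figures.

0.112

parathyroid hormone: 9.37 × (1/2)^(19.8/3.54) = 9.37 × (1/2)^5.5932 ≈ 0.19409 pmol/L.
glucagon: 23 × (1/2)^(19.8/5.3) = 23 × (1/2)^3.7358 ≈ 1.7263 pmol/L.
Ratio ≈ 0.19409 / 1.7263 ≈ 0.11243.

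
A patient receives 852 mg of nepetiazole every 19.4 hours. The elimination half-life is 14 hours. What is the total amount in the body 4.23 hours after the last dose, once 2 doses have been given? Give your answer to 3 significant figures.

955 mg

The 2 doses were given 23.63, 4.23 hours ago.
Total = 852·(1/2)^(23.63/14) + 852·(1/2)^(4.23/14)
      = 264.45 + 691.01 ≈ 955.46 mg.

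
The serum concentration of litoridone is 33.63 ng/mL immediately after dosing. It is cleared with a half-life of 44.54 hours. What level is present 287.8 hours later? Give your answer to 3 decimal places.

Number of half-lives: n = 287.8/44.54 ≈ 6.4616.
Remaining = 33.63 × (1/2)^6.4616 = 33.63 × 0.011347 ≈ 0.38158 ng/mL.

0.382 ng/mL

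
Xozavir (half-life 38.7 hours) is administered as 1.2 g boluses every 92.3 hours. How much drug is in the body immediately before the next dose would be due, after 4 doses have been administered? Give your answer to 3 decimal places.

0.284 g

The 4 doses were given 369.2, 276.9, 184.6, 92.3 hours ago.
Total = 1.2·(1/2)^(369.2/38.7) + 1.2·(1/2)^(276.9/38.7) + 1.2·(1/2)^(184.6/38.7) + 1.2·(1/2)^(92.3/38.7)
      = 0.0016119 + 0.0084198 + 0.043981 + 0.22973 ≈ 0.28374 g.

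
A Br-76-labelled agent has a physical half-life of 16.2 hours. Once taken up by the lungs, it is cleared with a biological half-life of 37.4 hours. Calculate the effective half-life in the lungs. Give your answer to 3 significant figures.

1/t_eff = 1/t_phys + 1/t_biol = 1/16.2 + 1/37.4 = 0.088466 per hour.
t_eff = 16.2 × 37.4 / (16.2 + 37.4) ≈ 11.304 hours.

11.3 hours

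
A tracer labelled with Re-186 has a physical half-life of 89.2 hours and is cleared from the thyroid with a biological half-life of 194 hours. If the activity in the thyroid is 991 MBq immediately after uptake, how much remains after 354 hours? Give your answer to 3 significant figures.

17.9 MBq

1/t_eff = 1/t_phys + 1/t_biol = 1/89.2 + 1/194 = 0.016365 per hour.
t_eff = 89.2 × 194 / (89.2 + 194) ≈ 61.105 hours.
Remaining = 991 × (1/2)^(354/61.105) = 991 × (1/2)^5.7934 ≈ 17.869 MBq.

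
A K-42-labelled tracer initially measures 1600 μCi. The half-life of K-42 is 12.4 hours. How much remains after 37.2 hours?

200 μCi

Elapsed time is 3 half-lives (37.2/12.4).
Each half-life halves the amount: 1600 × (1/2)^3 = 1600/8 = 200 μCi.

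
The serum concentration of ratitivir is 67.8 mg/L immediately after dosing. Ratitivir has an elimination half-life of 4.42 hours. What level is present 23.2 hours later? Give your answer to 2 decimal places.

1.78 mg/L

Number of half-lives: n = 23.2/4.42 ≈ 5.2489.
Remaining = 67.8 × (1/2)^5.2489 = 67.8 × 0.026299 ≈ 1.783 mg/L.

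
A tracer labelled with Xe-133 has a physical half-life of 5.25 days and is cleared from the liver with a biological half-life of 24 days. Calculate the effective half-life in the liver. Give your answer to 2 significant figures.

4.3 days

1/t_eff = 1/t_phys + 1/t_biol = 1/5.25 + 1/24 = 0.23214 per day.
t_eff = 5.25 × 24 / (5.25 + 24) ≈ 4.3077 days.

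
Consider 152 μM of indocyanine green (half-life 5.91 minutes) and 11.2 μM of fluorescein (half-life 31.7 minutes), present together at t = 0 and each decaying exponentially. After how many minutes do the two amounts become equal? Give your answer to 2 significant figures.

27 minutes

Set 152·(1/2)^(t/5.91) = 11.2·(1/2)^(t/31.7).
Taking log₂: log₂(152/11.2) = t·(1/5.91 − 1/31.7).
log₂(13.571) = 3.7625; 1/5.91 − 1/31.7 = 0.13766.
t = 3.7625 / 0.13766 ≈ 27.332 minutes.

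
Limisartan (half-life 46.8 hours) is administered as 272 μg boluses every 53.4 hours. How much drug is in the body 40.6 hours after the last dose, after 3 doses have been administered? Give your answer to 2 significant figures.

The 3 doses were given 147.4, 94, 40.6 hours ago.
Total = 272·(1/2)^(147.4/46.8) + 272·(1/2)^(94/46.8) + 272·(1/2)^(40.6/46.8)
      = 30.652 + 67.598 + 149.08 ≈ 247.33 μg.

250 μg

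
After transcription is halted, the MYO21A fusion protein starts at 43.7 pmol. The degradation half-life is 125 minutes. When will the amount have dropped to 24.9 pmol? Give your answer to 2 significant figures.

Fraction remaining = 24.9/43.7 ≈ 0.56979.
n = log₂(43.7/24.9) = ln(1.755)/ln 2 ≈ 0.81149 half-lives.
t = n × t½ = 0.81149 × 125 ≈ 101.44 minutes.

100 minutes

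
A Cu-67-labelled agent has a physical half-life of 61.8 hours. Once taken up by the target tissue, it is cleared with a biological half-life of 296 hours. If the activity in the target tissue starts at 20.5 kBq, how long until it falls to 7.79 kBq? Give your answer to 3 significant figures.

1/t_eff = 1/t_phys + 1/t_biol = 1/61.8 + 1/296 = 0.01956 per hour.
t_eff = 61.8 × 296 / (61.8 + 296) ≈ 51.126 hours.
n = log₂(20.5/7.79) ≈ 1.3959; t = 1.3959 × 51.126 ≈ 71.368 hours.

71.4 hours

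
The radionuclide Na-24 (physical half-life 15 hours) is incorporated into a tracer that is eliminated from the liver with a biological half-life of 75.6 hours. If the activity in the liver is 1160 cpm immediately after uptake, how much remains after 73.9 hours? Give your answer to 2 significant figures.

19 cpm

1/t_eff = 1/t_phys + 1/t_biol = 1/15 + 1/75.6 = 0.079894 per hour.
t_eff = 15 × 75.6 / (15 + 75.6) ≈ 12.517 hours.
Remaining = 1160 × (1/2)^(73.9/12.517) = 1160 × (1/2)^5.9042 ≈ 19.37 cpm.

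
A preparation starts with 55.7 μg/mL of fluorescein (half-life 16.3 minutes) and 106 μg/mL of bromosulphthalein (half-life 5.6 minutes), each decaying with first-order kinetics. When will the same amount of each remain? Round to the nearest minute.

8 minutes

Set 55.7·(1/2)^(t/16.3) = 106·(1/2)^(t/5.6).
Taking log₂: log₂(55.7/106) = t·(1/16.3 − 1/5.6).
log₂(0.52547) = -0.92832; 1/16.3 − 1/5.6 = -0.11722.
t = -0.92832 / -0.11722 ≈ 7.9193 minutes.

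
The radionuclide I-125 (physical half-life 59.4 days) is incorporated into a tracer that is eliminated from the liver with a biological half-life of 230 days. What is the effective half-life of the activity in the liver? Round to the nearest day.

47 days

1/t_eff = 1/t_phys + 1/t_biol = 1/59.4 + 1/230 = 0.021183 per day.
t_eff = 59.4 × 230 / (59.4 + 230) ≈ 47.208 days.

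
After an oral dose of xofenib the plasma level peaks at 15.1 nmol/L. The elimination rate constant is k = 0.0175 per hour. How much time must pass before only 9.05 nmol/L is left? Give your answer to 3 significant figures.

29.3 hours

t½ = ln 2 / k = 0.69315 / 0.0175 ≈ 39.608 hours.
Fraction remaining = 9.05/15.1 ≈ 0.59934.
n = log₂(15.1/9.05) = ln(1.6685)/ln 2 ≈ 0.73856 half-lives.
t = n × t½ = 0.73856 × 39.608 ≈ 29.253 hours.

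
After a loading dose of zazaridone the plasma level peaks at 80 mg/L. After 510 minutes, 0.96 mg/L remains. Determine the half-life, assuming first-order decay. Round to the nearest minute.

80 minutes

A/A₀ = 0.96/80 ≈ 0.012.
n = log₂(83.333) ≈ 6.3808 half-lives elapsed in 510 minutes.
t½ = 510/6.3808 ≈ 79.927 minutes.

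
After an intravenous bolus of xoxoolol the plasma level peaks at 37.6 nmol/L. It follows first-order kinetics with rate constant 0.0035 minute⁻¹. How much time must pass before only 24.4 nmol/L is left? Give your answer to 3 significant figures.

t½ = ln 2 / k = 0.69315 / 0.0035 ≈ 198.04 minutes.
Fraction remaining = 24.4/37.6 ≈ 0.64894.
n = log₂(37.6/24.4) = ln(1.541)/ln 2 ≈ 0.62385 half-lives.
t = n × t½ = 0.62385 × 198.04 ≈ 123.55 minutes.

124 minutes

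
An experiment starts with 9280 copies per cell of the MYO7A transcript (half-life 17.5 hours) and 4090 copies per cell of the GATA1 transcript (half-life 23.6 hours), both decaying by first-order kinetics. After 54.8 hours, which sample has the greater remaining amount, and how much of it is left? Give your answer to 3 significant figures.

MYO7A transcript, 1060 copies per cell

MYO7A transcript: 9280 × (1/2)^3.1314 ≈ 1059 copies per cell.
GATA1 transcript: 4090 × (1/2)^2.322 ≈ 817.94 copies per cell.
MYO7A transcript has more remaining, at ≈ 1059 copies per cell.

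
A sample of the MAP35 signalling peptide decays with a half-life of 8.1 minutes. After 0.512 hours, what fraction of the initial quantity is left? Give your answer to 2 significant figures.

0.072

0.512 hours = 30.72 minutes.
n = 30.72/8.1 ≈ 3.7926 half-lives.
Fraction remaining = (1/2)^3.7926 ≈ 0.072163.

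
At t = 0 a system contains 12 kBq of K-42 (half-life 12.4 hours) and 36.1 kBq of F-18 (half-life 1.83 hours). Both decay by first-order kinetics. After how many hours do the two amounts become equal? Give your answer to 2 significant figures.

Set 12·(1/2)^(t/12.4) = 36.1·(1/2)^(t/1.83).
Taking log₂: log₂(12/36.1) = t·(1/12.4 − 1/1.83).
log₂(0.33241) = -1.589; 1/12.4 − 1/1.83 = -0.4658.
t = -1.589 / -0.4658 ≈ 3.4112 hours.

3.4 hours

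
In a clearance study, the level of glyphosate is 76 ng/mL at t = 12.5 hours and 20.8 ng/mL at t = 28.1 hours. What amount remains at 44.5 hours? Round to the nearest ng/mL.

Over Δt = 28.1 − 12.5 = 15.6 hours, the level fell by a factor of 76/20.8 ≈ 3.6538.
n = log₂(3.6538) ≈ 1.8694 half-lives, so t½ = 15.6/1.8694 ≈ 8.3449 hours.
From t = 28.1 to t = 44.5: 20.8 × (1/2)^((44.5−28.1)/8.3449) ≈ 5.3266 ng/mL.

5 ng/mL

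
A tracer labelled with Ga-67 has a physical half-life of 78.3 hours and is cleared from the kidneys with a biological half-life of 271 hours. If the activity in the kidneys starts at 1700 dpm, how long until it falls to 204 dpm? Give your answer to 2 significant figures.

190 hours

1/t_eff = 1/t_phys + 1/t_biol = 1/78.3 + 1/271 = 0.016461 per hour.
t_eff = 78.3 × 271 / (78.3 + 271) ≈ 60.748 hours.
n = log₂(1700/204) ≈ 3.0589; t = 3.0589 × 60.748 ≈ 185.82 hours.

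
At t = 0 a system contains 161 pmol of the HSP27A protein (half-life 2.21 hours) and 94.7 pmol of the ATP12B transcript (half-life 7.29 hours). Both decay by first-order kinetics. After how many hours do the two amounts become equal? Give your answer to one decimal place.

Set 161·(1/2)^(t/2.21) = 94.7·(1/2)^(t/7.29).
Taking log₂: log₂(161/94.7) = t·(1/2.21 − 1/7.29).
log₂(1.7001) = 0.76562; 1/2.21 − 1/7.29 = 0.31531.
t = 0.76562 / 0.31531 ≈ 2.4281 hours.

2.4 hours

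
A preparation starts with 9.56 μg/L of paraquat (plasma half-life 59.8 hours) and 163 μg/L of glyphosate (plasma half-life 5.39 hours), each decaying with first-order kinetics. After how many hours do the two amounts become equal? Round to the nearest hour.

Set 9.56·(1/2)^(t/59.8) = 163·(1/2)^(t/5.39).
Taking log₂: log₂(9.56/163) = t·(1/59.8 − 1/5.39).
log₂(0.05865) = -4.0917; 1/59.8 − 1/5.39 = -0.16881.
t = -4.0917 / -0.16881 ≈ 24.239 hours.

24 hours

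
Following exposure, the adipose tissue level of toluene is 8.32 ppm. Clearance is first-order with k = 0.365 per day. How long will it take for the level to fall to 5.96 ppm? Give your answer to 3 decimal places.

t½ = ln 2 / k = 0.69315 / 0.365 ≈ 1.899 days.
Fraction remaining = 5.96/8.32 ≈ 0.71635.
n = log₂(8.32/5.96) = ln(1.396)/ln 2 ≈ 0.48127 half-lives.
t = n × t½ = 0.48127 × 1.899 ≈ 0.91395 days.

0.914 days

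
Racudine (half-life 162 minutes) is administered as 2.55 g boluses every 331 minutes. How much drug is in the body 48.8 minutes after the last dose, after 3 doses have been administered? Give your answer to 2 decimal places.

2.69 g

The 3 doses were given 710.8, 379.8, 48.8 minutes ago.
Total = 2.55·(1/2)^(710.8/162) + 2.55·(1/2)^(379.8/162) + 2.55·(1/2)^(48.8/162)
      = 0.12182 + 0.5021 + 2.0695 ≈ 2.6934 g.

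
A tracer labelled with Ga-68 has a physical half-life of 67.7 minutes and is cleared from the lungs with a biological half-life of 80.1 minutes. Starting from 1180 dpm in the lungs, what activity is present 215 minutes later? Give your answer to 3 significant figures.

20.3 dpm

1/t_eff = 1/t_phys + 1/t_biol = 1/67.7 + 1/80.1 = 0.027255 per minute.
t_eff = 67.7 × 80.1 / (67.7 + 80.1) ≈ 36.69 minutes.
Remaining = 1180 × (1/2)^(215/36.69) = 1180 × (1/2)^5.8599 ≈ 20.317 dpm.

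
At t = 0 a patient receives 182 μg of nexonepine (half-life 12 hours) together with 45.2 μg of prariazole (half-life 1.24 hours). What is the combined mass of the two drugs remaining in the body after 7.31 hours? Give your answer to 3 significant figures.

nexonepine: 182 × (1/2)^(7.31/12) = 182 × (1/2)^0.60917 ≈ 119.31 μg.
prariazole: 45.2 × (1/2)^(7.31/1.24) = 45.2 × (1/2)^5.8952 ≈ 0.75948 μg.
Total = 119.31 + 0.75948 ≈ 120.07 μg.

120 μg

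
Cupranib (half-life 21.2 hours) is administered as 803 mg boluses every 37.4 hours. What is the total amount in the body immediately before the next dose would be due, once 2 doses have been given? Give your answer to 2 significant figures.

310 mg

The 2 doses were given 74.8, 37.4 hours ago.
Total = 803·(1/2)^(74.8/21.2) + 803·(1/2)^(37.4/21.2)
      = 69.597 + 236.4 ≈ 306 mg.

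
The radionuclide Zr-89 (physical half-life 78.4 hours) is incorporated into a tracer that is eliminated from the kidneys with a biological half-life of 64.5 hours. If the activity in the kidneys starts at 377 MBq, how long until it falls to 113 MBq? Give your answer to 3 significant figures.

1/t_eff = 1/t_phys + 1/t_biol = 1/78.4 + 1/64.5 = 0.028259 per hour.
t_eff = 78.4 × 64.5 / (78.4 + 64.5) ≈ 35.387 hours.
n = log₂(377/113) ≈ 1.7382; t = 1.7382 × 35.387 ≈ 61.511 hours.

61.5 hours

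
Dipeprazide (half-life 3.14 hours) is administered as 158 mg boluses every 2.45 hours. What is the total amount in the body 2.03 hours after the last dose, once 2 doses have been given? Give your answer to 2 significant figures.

The 2 doses were given 4.48, 2.03 hours ago.
Total = 158·(1/2)^(4.48/3.14) + 158·(1/2)^(2.03/3.14)
      = 58.771 + 100.94 ≈ 159.71 mg.

160 mg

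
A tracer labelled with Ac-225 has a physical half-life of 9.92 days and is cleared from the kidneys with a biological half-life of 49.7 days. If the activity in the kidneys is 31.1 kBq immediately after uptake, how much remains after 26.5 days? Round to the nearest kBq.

1/t_eff = 1/t_phys + 1/t_biol = 1/9.92 + 1/49.7 = 0.12093 per day.
t_eff = 9.92 × 49.7 / (9.92 + 49.7) ≈ 8.2694 days.
Remaining = 31.1 × (1/2)^(26.5/8.2694) = 31.1 × (1/2)^3.2046 ≈ 3.3736 kBq.

3 kBq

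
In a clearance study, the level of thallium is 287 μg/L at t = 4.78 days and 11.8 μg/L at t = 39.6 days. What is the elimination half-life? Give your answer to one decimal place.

Over Δt = 39.6 − 4.78 = 34.82 days, the level fell by a factor of 287/11.8 ≈ 24.322.
n = log₂(24.322) ≈ 4.6042 half-lives, so t½ = 34.82/4.6042 ≈ 7.5627 days.

7.6 days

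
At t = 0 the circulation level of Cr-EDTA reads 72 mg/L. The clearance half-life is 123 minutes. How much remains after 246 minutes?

Elapsed time is 2 half-lives (246/123).
Each half-life halves the amount: 72 × (1/2)^2 = 72/4 = 18 mg/L.

18 mg/L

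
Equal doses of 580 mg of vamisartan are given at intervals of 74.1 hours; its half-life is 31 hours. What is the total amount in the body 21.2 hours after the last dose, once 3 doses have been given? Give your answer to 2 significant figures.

440 mg

The 3 doses were given 169.4, 95.3, 21.2 hours ago.
Total = 580·(1/2)^(169.4/31) + 580·(1/2)^(95.3/31) + 580·(1/2)^(21.2/31)
      = 13.135 + 68.866 + 361.05 ≈ 443.05 mg.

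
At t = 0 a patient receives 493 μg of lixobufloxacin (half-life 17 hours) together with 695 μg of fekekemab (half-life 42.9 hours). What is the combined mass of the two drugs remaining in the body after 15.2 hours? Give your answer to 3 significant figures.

809 μg

lixobufloxacin: 493 × (1/2)^(15.2/17) = 493 × (1/2)^0.89412 ≈ 265.27 μg.
fekekemab: 695 × (1/2)^(15.2/42.9) = 695 × (1/2)^0.35431 ≈ 543.66 μg.
Total = 265.27 + 543.66 ≈ 808.93 μg.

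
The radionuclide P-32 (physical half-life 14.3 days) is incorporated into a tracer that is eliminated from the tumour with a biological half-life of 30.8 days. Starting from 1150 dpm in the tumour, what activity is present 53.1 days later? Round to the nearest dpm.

27 dpm

1/t_eff = 1/t_phys + 1/t_biol = 1/14.3 + 1/30.8 = 0.1024 per day.
t_eff = 14.3 × 30.8 / (14.3 + 30.8) ≈ 9.7659 days.
Remaining = 1150 × (1/2)^(53.1/9.7659) = 1150 × (1/2)^5.4373 ≈ 26.54 dpm.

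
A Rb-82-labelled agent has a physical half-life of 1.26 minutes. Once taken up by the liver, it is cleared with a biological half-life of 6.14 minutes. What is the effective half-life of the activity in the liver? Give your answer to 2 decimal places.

1.05 minutes

1/t_eff = 1/t_phys + 1/t_biol = 1/1.26 + 1/6.14 = 0.95652 per minute.
t_eff = 1.26 × 6.14 / (1.26 + 6.14) ≈ 1.0455 minutes.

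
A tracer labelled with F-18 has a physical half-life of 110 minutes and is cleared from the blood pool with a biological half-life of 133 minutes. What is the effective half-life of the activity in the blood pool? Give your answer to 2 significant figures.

1/t_eff = 1/t_phys + 1/t_biol = 1/110 + 1/133 = 0.01661 per minute.
t_eff = 110 × 133 / (110 + 133) ≈ 60.206 minutes.

60 minutes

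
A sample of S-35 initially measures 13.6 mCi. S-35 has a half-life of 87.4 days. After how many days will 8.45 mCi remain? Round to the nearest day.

60 days

Fraction remaining = 8.45/13.6 ≈ 0.62132.
n = log₂(13.6/8.45) = ln(1.6095)/ln 2 ≈ 0.68658 half-lives.
t = n × t½ = 0.68658 × 87.4 ≈ 60.007 days.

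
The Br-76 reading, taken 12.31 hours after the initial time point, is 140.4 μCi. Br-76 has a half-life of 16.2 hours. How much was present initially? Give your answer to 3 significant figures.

Number of half-lives elapsed: n = 12.31/16.2 ≈ 0.75988.
A₀ = A × 2^n = 140.4 × 2^0.75988 = 140.4 × 1.6933 ≈ 237.75 μCi.

238 μCi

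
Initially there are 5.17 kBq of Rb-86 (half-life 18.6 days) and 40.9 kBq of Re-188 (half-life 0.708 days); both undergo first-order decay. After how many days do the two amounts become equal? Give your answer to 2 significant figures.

2.2 days

Set 5.17·(1/2)^(t/18.6) = 40.9·(1/2)^(t/0.708).
Taking log₂: log₂(5.17/40.9) = t·(1/18.6 − 1/0.708).
log₂(0.12641) = -2.9839; 1/18.6 − 1/0.708 = -1.3587.
t = -2.9839 / -1.3587 ≈ 2.1962 days.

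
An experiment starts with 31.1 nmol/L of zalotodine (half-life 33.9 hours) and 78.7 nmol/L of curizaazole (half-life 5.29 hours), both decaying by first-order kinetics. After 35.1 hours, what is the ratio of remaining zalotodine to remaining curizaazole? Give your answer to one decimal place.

zalotodine: 31.1 × (1/2)^(35.1/33.9) = 31.1 × (1/2)^1.0354 ≈ 15.173 nmol/L.
curizaazole: 78.7 × (1/2)^(35.1/5.29) = 78.7 × (1/2)^6.6352 ≈ 0.79176 nmol/L.
Ratio ≈ 15.173 / 0.79176 ≈ 19.164.

19.2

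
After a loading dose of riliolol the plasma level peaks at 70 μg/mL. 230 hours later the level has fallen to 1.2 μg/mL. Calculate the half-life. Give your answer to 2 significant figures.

A/A₀ = 1.2/70 ≈ 0.017143.
n = log₂(58.333) ≈ 5.8662 half-lives elapsed in 230 hours.
t½ = 230/5.8662 ≈ 39.207 hours.

39 hours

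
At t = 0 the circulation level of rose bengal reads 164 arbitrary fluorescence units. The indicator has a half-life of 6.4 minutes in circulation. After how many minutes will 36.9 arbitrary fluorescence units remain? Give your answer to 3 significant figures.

Fraction remaining = 36.9/164 ≈ 0.225.
n = log₂(164/36.9) = ln(4.4444)/ln 2 ≈ 2.152 half-lives.
t = n × t½ = 2.152 × 6.4 ≈ 13.773 minutes.

13.8 minutes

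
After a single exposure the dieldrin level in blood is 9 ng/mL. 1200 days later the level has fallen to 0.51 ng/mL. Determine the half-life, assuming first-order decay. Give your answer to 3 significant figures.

A/A₀ = 0.51/9 ≈ 0.056667.
n = log₂(17.647) ≈ 4.1414 half-lives elapsed in 1200 days.
t½ = 1200/4.1414 ≈ 289.76 days.

290 days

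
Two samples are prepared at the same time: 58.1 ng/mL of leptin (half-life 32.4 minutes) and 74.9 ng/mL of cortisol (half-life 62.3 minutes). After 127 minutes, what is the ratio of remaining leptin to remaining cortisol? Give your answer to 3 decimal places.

leptin: 58.1 × (1/2)^(127/32.4) = 58.1 × (1/2)^3.9198 ≈ 3.839 ng/mL.
cortisol: 74.9 × (1/2)^(127/62.3) = 74.9 × (1/2)^2.0385 ≈ 18.232 ng/mL.
Ratio ≈ 3.839 / 18.232 ≈ 0.21057.

0.211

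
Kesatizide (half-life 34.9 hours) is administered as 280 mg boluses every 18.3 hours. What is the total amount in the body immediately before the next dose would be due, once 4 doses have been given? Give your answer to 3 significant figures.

The 4 doses were given 73.2, 54.9, 36.6, 18.3 hours ago.
Total = 280·(1/2)^(73.2/34.9) + 280·(1/2)^(54.9/34.9) + 280·(1/2)^(36.6/34.9) + 280·(1/2)^(18.3/34.9)
      = 65.429 + 94.106 + 135.35 + 194.68 ≈ 489.56 mg.

490 mg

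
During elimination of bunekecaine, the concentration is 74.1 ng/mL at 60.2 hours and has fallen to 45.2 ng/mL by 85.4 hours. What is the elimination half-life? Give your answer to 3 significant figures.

Over Δt = 85.4 − 60.2 = 25.2 hours, the level fell by a factor of 74.1/45.2 ≈ 1.6394.
n = log₂(1.6394) ≈ 0.71315 half-lives, so t½ = 25.2/0.71315 ≈ 35.336 hours.

35.3 hours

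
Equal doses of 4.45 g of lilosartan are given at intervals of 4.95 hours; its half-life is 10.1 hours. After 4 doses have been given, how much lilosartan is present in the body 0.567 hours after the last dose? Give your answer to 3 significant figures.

11.0 g

The 4 doses were given 15.417, 10.467, 5.517, 0.567 hours ago.
Total = 4.45·(1/2)^(15.417/10.1) + 4.45·(1/2)^(10.467/10.1) + 4.45·(1/2)^(5.517/10.1) + 4.45·(1/2)^(0.567/10.1)
      = 1.5447 + 2.1697 + 3.0474 + 4.2802 ≈ 11.042 g.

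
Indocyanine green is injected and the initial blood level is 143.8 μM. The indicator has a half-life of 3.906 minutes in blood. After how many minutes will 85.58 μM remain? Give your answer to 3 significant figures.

Fraction remaining = 85.58/143.8 ≈ 0.59513.
n = log₂(143.8/85.58) = ln(1.6803)/ln 2 ≈ 0.74872 half-lives.
t = n × t½ = 0.74872 × 3.906 ≈ 2.9245 minutes.

2.92 minutes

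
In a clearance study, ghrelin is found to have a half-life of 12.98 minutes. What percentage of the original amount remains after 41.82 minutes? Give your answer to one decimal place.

n = 41.82/12.98 ≈ 3.2219 half-lives.
Fraction remaining = (1/2)^3.2219 ≈ 0.10718, i.e. 10.718%.

10.7%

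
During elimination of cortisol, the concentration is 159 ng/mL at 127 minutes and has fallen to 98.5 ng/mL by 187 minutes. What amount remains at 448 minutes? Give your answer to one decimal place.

Over Δt = 187 − 127 = 60 minutes, the level fell by a factor of 159/98.5 ≈ 1.6142.
n = log₂(1.6142) ≈ 0.69083 half-lives, so t½ = 60/0.69083 ≈ 86.852 minutes.
From t = 187 to t = 448: 98.5 × (1/2)^((448−187)/86.852) ≈ 12.269 ng/mL.

12.3 ng/mL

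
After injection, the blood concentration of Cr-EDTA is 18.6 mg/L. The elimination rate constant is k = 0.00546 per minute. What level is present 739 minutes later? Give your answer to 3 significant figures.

t½ = ln 2 / k = 0.69315 / 0.00546 ≈ 126.95 minutes.
Number of half-lives: n = 739/126.95 ≈ 5.8212.
Remaining = 18.6 × (1/2)^5.8212 = 18.6 × 0.017687 ≈ 0.32897 mg/L.

0.329 mg/L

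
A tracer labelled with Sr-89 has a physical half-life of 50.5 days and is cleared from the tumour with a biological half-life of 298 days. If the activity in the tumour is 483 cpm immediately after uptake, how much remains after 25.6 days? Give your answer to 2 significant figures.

1/t_eff = 1/t_phys + 1/t_biol = 1/50.5 + 1/298 = 0.023158 per day.
t_eff = 50.5 × 298 / (50.5 + 298) ≈ 43.182 days.
Remaining = 483 × (1/2)^(25.6/43.182) = 483 × (1/2)^0.59284 ≈ 320.25 cpm.

320 cpm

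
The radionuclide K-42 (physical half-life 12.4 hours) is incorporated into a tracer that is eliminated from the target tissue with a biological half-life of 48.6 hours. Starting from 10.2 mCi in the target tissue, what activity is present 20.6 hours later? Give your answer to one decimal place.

1/t_eff = 1/t_phys + 1/t_biol = 1/12.4 + 1/48.6 = 0.10122 per hour.
t_eff = 12.4 × 48.6 / (12.4 + 48.6) ≈ 9.8793 hours.
Remaining = 10.2 × (1/2)^(20.6/9.8793) = 10.2 × (1/2)^2.0852 ≈ 2.4038 mCi.

2.4 mCi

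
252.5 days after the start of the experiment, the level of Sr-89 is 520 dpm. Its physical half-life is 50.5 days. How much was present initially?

Number of half-lives elapsed: n = 252.5/50.5 ≈ 5.
A₀ = A × 2^n = 520 × 2^5 = 520 × 32 ≈ 16640 dpm.

16640 dpm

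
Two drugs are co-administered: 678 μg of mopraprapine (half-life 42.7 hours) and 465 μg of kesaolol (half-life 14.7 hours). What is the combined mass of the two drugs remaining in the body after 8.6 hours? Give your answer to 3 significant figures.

mopraprapine: 678 × (1/2)^(8.6/42.7) = 678 × (1/2)^0.20141 ≈ 589.66 μg.
kesaolol: 465 × (1/2)^(8.6/14.7) = 465 × (1/2)^0.58503 ≈ 309.98 μg.
Total = 589.66 + 309.98 ≈ 899.64 μg.

900 μg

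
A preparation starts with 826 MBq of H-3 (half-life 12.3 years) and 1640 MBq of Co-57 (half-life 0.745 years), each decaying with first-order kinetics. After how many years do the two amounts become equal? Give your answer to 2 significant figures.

Set 826·(1/2)^(t/12.3) = 1640·(1/2)^(t/0.745).
Taking log₂: log₂(826/1640) = t·(1/12.3 − 1/0.745).
log₂(0.50366) = -0.98948; 1/12.3 − 1/0.745 = -1.261.
t = -0.98948 / -1.261 ≈ 0.78469 years.

0.78 years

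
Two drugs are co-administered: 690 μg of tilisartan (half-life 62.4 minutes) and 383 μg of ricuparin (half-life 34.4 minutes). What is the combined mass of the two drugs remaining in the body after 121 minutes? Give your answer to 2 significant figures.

tilisartan: 690 × (1/2)^(121/62.4) = 690 × (1/2)^1.9391 ≈ 179.94 μg.
ricuparin: 383 × (1/2)^(121/34.4) = 383 × (1/2)^3.5174 ≈ 33.446 μg.
Total = 179.94 + 33.446 ≈ 213.38 μg.

210 μg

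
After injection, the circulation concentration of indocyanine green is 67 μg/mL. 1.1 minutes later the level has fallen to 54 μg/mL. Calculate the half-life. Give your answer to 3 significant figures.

A/A₀ = 54/67 ≈ 0.80597.
n = log₂(1.2407) ≈ 0.3112 half-lives elapsed in 1.1 minutes.
t½ = 1.1/0.3112 ≈ 3.5347 minutes.

3.53 minutes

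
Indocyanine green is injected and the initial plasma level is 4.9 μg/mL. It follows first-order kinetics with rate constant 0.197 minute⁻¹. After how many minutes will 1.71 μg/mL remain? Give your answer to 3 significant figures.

5.34 minutes

t½ = ln 2 / λ = 0.69315 / 0.197 ≈ 3.5185 minutes.
Fraction remaining = 1.71/4.9 ≈ 0.34898.
n = log₂(4.9/1.71) = ln(2.8655)/ln 2 ≈ 1.5188 half-lives.
t = n × t½ = 1.5188 × 3.5185 ≈ 5.3439 minutes.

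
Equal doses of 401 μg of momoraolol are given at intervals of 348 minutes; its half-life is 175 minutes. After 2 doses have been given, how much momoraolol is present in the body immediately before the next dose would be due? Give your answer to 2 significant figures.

130 μg

The 2 doses were given 696, 348 minutes ago.
Total = 401·(1/2)^(696/175) + 401·(1/2)^(348/175)
      = 25.463 + 101.05 ≈ 126.51 μg.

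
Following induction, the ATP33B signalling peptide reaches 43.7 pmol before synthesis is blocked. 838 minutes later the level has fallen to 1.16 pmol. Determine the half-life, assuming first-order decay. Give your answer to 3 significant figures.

160 minutes

A/A₀ = 1.16/43.7 ≈ 0.026545.
n = log₂(37.672) ≈ 5.2354 half-lives elapsed in 838 minutes.
t½ = 838/5.2354 ≈ 160.06 minutes.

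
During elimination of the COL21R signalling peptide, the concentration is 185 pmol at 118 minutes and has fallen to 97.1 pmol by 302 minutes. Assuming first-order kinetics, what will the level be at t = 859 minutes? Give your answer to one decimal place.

Over Δt = 302 − 118 = 184 minutes, the level fell by a factor of 185/97.1 ≈ 1.9053.
n = log₂(1.9053) ≈ 0.92998 half-lives, so t½ = 184/0.92998 ≈ 197.85 minutes.
From t = 302 to t = 859: 97.1 × (1/2)^((859−302)/197.85) ≈ 13.796 pmol.

13.8 pmol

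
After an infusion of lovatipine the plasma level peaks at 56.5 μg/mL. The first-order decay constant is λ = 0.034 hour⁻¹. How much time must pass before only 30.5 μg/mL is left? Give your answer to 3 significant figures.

18.1 hours

t½ = ln 2 / λ = 0.69315 / 0.034 ≈ 20.387 hours.
Fraction remaining = 30.5/56.5 ≈ 0.53982.
n = log₂(56.5/30.5) = ln(1.8525)/ln 2 ≈ 0.88944 half-lives.
t = n × t½ = 0.88944 × 20.387 ≈ 18.133 hours.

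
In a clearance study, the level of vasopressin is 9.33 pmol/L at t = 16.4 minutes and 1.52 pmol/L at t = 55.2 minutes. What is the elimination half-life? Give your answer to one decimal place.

Over Δt = 55.2 − 16.4 = 38.8 minutes, the level fell by a factor of 9.33/1.52 ≈ 6.1382.
n = log₂(6.1382) ≈ 2.6178 half-lives, so t½ = 38.8/2.6178 ≈ 14.822 minutes.

14.8 minutes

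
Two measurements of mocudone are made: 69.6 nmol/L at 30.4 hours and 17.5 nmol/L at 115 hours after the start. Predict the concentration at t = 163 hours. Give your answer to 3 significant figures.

Over Δt = 115 − 30.4 = 84.6 hours, the level fell by a factor of 69.6/17.5 ≈ 3.9771.
n = log₂(3.9771) ≈ 1.9917 half-lives, so t½ = 84.6/1.9917 ≈ 42.476 hours.
From t = 115 to t = 163: 17.5 × (1/2)^((163−115)/42.476) ≈ 7.9957 nmol/L.

8.00 nmol/L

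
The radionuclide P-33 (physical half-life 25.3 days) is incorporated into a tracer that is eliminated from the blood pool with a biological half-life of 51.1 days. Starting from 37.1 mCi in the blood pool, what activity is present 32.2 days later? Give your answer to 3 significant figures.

1/t_eff = 1/t_phys + 1/t_biol = 1/25.3 + 1/51.1 = 0.059095 per day.
t_eff = 25.3 × 51.1 / (25.3 + 51.1) ≈ 16.922 days.
Remaining = 37.1 × (1/2)^(32.2/16.922) = 37.1 × (1/2)^1.9029 ≈ 9.921 mCi.

9.92 mCi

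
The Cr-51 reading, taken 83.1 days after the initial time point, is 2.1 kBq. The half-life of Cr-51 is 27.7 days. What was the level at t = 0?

Number of half-lives elapsed: n = 83.1/27.7 ≈ 3.
A₀ = A × 2^n = 2.1 × 2^3 = 2.1 × 8 ≈ 16.8 kBq.

16.8 kBq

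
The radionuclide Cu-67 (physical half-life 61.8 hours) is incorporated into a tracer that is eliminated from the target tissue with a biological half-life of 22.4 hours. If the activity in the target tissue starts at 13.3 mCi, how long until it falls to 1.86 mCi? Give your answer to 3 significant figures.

46.7 hours

1/t_eff = 1/t_phys + 1/t_biol = 1/61.8 + 1/22.4 = 0.060824 per hour.
t_eff = 61.8 × 22.4 / (61.8 + 22.4) ≈ 16.441 hours.
n = log₂(13.3/1.86) ≈ 2.8381; t = 2.8381 × 16.441 ≈ 46.66 hours.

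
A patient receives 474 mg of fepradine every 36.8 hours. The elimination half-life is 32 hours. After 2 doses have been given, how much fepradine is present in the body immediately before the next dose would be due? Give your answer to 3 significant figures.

310 mg

The 2 doses were given 73.6, 36.8 hours ago.
Total = 474·(1/2)^(73.6/32) + 474·(1/2)^(36.8/32)
      = 96.252 + 213.6 ≈ 309.85 mg.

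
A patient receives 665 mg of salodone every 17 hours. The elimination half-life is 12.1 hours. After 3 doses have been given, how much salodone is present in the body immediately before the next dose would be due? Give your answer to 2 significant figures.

380 mg

The 3 doses were given 51, 34, 17 hours ago.
Total = 665·(1/2)^(51/12.1) + 665·(1/2)^(34/12.1) + 665·(1/2)^(17/12.1)
      = 35.811 + 94.831 + 251.12 ≈ 381.77 mg.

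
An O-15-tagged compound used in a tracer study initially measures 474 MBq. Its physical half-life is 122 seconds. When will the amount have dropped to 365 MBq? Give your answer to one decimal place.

46.0 seconds

Fraction remaining = 365/474 ≈ 0.77004.
n = log₂(474/365) = ln(1.2986)/ln 2 ≈ 0.37699 half-lives.
t = n × t½ = 0.37699 × 122 ≈ 45.993 seconds.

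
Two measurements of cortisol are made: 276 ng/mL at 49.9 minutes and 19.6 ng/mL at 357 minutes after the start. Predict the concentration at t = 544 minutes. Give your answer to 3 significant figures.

3.92 ng/mL

Over Δt = 357 − 49.9 = 307.1 minutes, the level fell by a factor of 276/19.6 ≈ 14.082.
n = log₂(14.082) ≈ 3.8157 half-lives, so t½ = 307.1/3.8157 ≈ 80.482 minutes.
From t = 357 to t = 544: 19.6 × (1/2)^((544−357)/80.482) ≈ 3.9158 ng/mL.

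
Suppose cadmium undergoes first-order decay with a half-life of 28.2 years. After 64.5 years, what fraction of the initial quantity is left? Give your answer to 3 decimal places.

n = 64.5/28.2 ≈ 2.2872 half-lives.
Fraction remaining = (1/2)^2.2872 ≈ 0.20487.

0.205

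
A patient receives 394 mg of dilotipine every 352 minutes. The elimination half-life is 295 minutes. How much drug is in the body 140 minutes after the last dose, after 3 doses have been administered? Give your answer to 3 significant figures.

462 mg

The 3 doses were given 844, 492, 140 minutes ago.
Total = 394·(1/2)^(844/295) + 394·(1/2)^(492/295) + 394·(1/2)^(140/295)
      = 54.231 + 124.01 + 283.55 ≈ 461.79 mg.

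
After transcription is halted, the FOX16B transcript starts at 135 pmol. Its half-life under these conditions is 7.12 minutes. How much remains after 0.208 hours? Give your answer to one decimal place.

40.1 pmol

Convert the elapsed time: 0.208 hours = 12.48 minutes.
Number of half-lives: n = 12.48/7.12 ≈ 1.7528.
Remaining = 135 × (1/2)^1.7528 = 135 × 0.29672 ≈ 40.058 pmol.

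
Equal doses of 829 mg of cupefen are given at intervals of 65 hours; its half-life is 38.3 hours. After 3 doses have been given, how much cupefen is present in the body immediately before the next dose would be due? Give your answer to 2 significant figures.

The 3 doses were given 195, 130, 65 hours ago.
Total = 829·(1/2)^(195/38.3) + 829·(1/2)^(130/38.3) + 829·(1/2)^(65/38.3)
      = 24.316 + 78.846 + 255.66 ≈ 358.83 mg.

360 mg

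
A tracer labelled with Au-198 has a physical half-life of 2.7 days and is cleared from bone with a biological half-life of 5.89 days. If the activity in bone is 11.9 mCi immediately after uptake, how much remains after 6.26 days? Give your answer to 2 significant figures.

1/t_eff = 1/t_phys + 1/t_biol = 1/2.7 + 1/5.89 = 0.54015 per day.
t_eff = 2.7 × 5.89 / (2.7 + 5.89) ≈ 1.8513 days.
Remaining = 11.9 × (1/2)^(6.26/1.8513) = 11.9 × (1/2)^3.3813 ≈ 1.142 mCi.

1.1 mCi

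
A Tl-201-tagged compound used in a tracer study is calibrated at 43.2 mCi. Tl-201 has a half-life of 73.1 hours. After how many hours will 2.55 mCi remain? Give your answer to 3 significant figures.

298 hours

Fraction remaining = 2.55/43.2 ≈ 0.059028.
n = log₂(43.2/2.55) = ln(16.941)/ln 2 ≈ 4.0825 half-lives.
t = n × t½ = 4.0825 × 73.1 ≈ 298.43 hours.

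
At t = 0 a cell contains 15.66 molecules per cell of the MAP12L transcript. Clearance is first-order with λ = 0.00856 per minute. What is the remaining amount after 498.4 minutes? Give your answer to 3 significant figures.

t½ = ln 2 / λ = 0.69315 / 0.00856 ≈ 80.975 minutes.
Number of half-lives: n = 498.4/80.975 ≈ 6.155.
Remaining = 15.66 × (1/2)^6.155 = 15.66 × 0.014034 ≈ 0.21977 molecules per cell.

0.220 molecules per cell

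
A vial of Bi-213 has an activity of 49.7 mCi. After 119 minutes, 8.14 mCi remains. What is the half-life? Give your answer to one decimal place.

45.6 minutes

A/A₀ = 8.14/49.7 ≈ 0.16378.
n = log₂(6.1057) ≈ 2.6101 half-lives elapsed in 119 minutes.
t½ = 119/2.6101 ≈ 45.591 minutes.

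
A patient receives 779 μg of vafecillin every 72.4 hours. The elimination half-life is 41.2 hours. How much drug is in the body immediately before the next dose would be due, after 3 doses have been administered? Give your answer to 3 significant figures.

The 3 doses were given 217.2, 144.8, 72.4 hours ago.
Total = 779·(1/2)^(217.2/41.2) + 779·(1/2)^(144.8/41.2) + 779·(1/2)^(72.4/41.2)
      = 20.163 + 68.163 + 230.43 ≈ 318.76 μg.

319 μg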